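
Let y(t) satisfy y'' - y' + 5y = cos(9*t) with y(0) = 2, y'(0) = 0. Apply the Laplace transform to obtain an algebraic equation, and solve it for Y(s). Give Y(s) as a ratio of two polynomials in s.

Y(s) = (2*s^3 - 2*s^2 + 163*s - 162)/(s^4 - s^3 + 86*s^2 - 81*s + 405)

Transform both sides with L{·}.
Using L{y''} = s^2 Y - s·y(0) - y'(0) and L{y'} = sY - y(0), with y(0) = 2, y'(0) = 0, the left side becomes (s^2 - s + 5)Y - (2*s - 2).
The right side is L{cos(9*t)} = s/(s^2 + 81).
So (s^2 - s + 5)Y = s/(s^2 + 81) + (2*s - 2).
Isolate Y and clear denominators.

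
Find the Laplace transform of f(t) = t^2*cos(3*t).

2*s*(s^2 - 27)/(s^2 + 9)^3

L{cos(3t)} = s/(s^2 + 9).
Then apply L{t^2·g(t)} = (-1)^2 d^2/ds^2[G(s)] with G(s) = s/(s^2 + 9):
differentiating 2 times and applying the sign gives 2*s*(s^2 - 27)/(s^2 + 9)^3.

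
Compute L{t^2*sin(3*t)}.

18*(s^2 - 3)/(s^2 + 9)^3

L{sin(3t)} = 3/(s^2 + 9).
Then apply L{t^2·g(t)} = (-1)^2 d^2/ds^2[G(s)] with G(s) = 3/(s^2 + 9):
differentiating 2 times and applying the sign gives 18*(s^2 - 3)/(s^2 + 9)^3.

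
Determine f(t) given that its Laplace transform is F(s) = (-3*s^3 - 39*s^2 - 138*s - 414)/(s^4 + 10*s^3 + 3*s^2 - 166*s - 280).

f(t) = -3*exp(4*t) + 3*exp(-2*t) - 6*exp(-5*t) + 3*exp(-7*t)

Factor the denominator: s^4 + 10*s^3 + 3*s^2 - 166*s - 280 = (s - 4)*(s + 2)*(s + 5)*(s + 7).
Partial fraction decomposition gives [3/(s + 2)] + [3/(s + 7)] + [-6/(s + 5)] + [-3/(s - 4)].
Invert each term: 3/(s + 2) ↔ 3e^(-2t); 3/(s + 7) ↔ 3e^(-7t); -6/(s + 5) ↔ -6e^(-5t); -3/(s - 4) ↔ -3e^(4t).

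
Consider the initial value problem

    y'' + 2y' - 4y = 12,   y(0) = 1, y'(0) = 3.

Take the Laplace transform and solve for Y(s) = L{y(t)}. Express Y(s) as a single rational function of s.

Y(s) = (s^2 + 5*s + 12)/(s^3 + 2*s^2 - 4*s)

Transform both sides with L{·}.
With L{y''} = s^2 Y - s·y(0) - y'(0) and L{y'} = sY - y(0), with y(0) = 1, y'(0) = 3: the LHS transforms to (s^2 + 2*s - 4)Y - (s + 5).
The right side is L{12} = 12/s.
So (s^2 + 2*s - 4)Y = 12/s + (s + 5).
Solve for Y(s) and write it as one ratio of polynomials.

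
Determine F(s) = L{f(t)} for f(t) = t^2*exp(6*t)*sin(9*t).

F(s) = 54*(s^2 - 12*s + 9)/(s^2 - 12*s + 117)^3

L{sin(9t)} = 9/(s^2 + 81).
Multiplying by e^(6t) shifts s → s - 6, so L{exp(6*t)*sin(9*t)} = 9/((s - 6)^2 + 81).
Then apply L{t^2·g(t)} = (-1)^2 d^2/ds^2[G(s)] with G(s) = 9/((s - 6)^2 + 81):
differentiating 2 times and applying the sign gives 54*(s^2 - 12*s + 9)/(s^2 - 12*s + 117)^3.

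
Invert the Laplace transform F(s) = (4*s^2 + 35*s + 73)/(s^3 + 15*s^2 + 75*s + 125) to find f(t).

f(t) = -t^2*exp(-5*t) - 5*t*exp(-5*t) + 4*exp(-5*t)

Factor the denominator: s^3 + 15*s^2 + 75*s + 125 = (s + 5)^3.
Partial fraction decomposition gives [4/(s + 5)] + [-5/(s + 5)^2] + [-2/(s + 5)^3].
Invert each term: 4/(s + 5) ↔ 4e^(-5t); -5/(s + 5)^2 ↔ -5t·e^(-5t); -2/(s + 5)^3 ↔ (-1)t^2·e^(-5t).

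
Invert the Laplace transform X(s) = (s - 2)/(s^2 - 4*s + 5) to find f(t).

f(t) = exp(2*t)*cos(t)

Rewrite the denominator: s^2 - 4*s + 5 = (s - 2)^2 + 1.
The form in (s - 2) signals a first-shifting-theorem factor e^(2t).
Since L{cos(t)} = s/(s^2 + 1), the inverse is e^(2*t)*cos(t).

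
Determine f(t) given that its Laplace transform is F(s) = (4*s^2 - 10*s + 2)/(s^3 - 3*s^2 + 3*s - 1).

f(t) = -2*t^2*exp(t) - 2*t*exp(t) + 4*exp(t)

Factor the denominator: s^3 - 3*s^2 + 3*s - 1 = (s - 1)^3.
Partial fraction decomposition gives [4/(s - 1)] + [-2/(s - 1)^2] + [-4/(s - 1)^3].
Invert each term: 4/(s - 1) ↔ 4e^(t); -2/(s - 1)^2 ↔ -2t·e^(t); -4/(s - 1)^3 ↔ (-2)t^2·e^(t).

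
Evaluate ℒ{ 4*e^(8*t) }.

L{4} = 4/s.
By the first shifting theorem, multiplying by e^(8t) replaces s with s - 8.

4/(s - 8)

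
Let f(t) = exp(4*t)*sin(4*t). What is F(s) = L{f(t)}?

F(s) = 4/((s - 4)^2 + 16)

L{sin(4t)} = 4/(s^2 + 16).
By the first shifting theorem, multiplying by e^(4t) replaces s with s - 4.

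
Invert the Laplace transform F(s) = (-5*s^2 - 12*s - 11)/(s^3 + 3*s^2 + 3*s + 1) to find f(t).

Factor the denominator: s^3 + 3*s^2 + 3*s + 1 = (s + 1)^3.
Partial fraction decomposition gives [-5/(s + 1)] + [-2/(s + 1)^2] + [-4/(s + 1)^3].
Invert each term: -5/(s + 1) ↔ -5e^(-t); -2/(s + 1)^2 ↔ -2t·e^(-t); -4/(s + 1)^3 ↔ (-2)t^2·e^(-t).

f(t) = -2*t^2*exp(-t) - 2*t*exp(-t) - 5*exp(-t)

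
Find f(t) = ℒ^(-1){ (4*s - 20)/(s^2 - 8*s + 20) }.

Complete the square in the denominator: s^2 - 8*s + 20 = (s - 4)^2 + 2^2.
Split the numerator to match: 4*s - 20 = 4·(s - 4) - 2·2.
Invert each term: 4·(s - 4)/((s - 4)^2 + 4) ↔ 4e^(4t)cos(2t); -2·2/((s - 4)^2 + 4) ↔ -2e^(4t)sin(2t).

f(t) = -2*exp(4*t)*sin(2*t) + 4*exp(4*t)*cos(2*t)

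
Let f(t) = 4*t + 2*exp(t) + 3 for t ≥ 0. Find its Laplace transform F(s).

Apply the Laplace transform termwise.
L{3} = 3/s; (2)·[L{e^(t)} = 1/(s - 1)]; (4)·[L{t} = 1!/s^2 = 1/s^2].

F(s) = 2/(s - 1) + 3/s + 4/s^2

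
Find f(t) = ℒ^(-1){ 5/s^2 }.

Since L{t} = 1!/s^2 = 1/s^2, the inverse is t, scaled by 5.

f(t) = 5*t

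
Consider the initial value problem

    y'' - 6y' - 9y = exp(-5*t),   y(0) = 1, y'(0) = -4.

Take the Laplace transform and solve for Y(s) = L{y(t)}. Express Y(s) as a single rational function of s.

Y(s) = (s^2 - 5*s - 49)/(s^3 - s^2 - 39*s - 45)

Take the Laplace transform of both sides.
The derivative rules (L{y''} = s^2 Y - s·y(0) - y'(0) and L{y'} = sY - y(0), with y(0) = 1, y'(0) = -4) turn the left side into (s^2 - 6*s - 9)Y - (s - 10).
The right side is L{exp(-5*t)} = 1/(s + 5).
So (s^2 - 6*s - 9)Y = 1/(s + 5) + (s - 10).
Solve for Y(s) and write it as one ratio of polynomials.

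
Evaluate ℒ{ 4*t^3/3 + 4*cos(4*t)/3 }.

Apply the Laplace transform termwise.
(4/3)·[L{t^3} = 3!/s^4 = 6/s^4]; (4/3)·[L{cos(4t)} = s/(s^2 + 16)].

4*s/(3*(s^2 + 16)) + 8/s^4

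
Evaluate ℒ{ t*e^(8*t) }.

(s - 8)^(-2)

L{e^(8t)} = 1/(s - 8).
Then apply L{t·g(t)} = -d/ds[G(s)] with G(s) = 1/(s - 8):
differentiating 1 time and applying the sign gives (s - 8)^(-2).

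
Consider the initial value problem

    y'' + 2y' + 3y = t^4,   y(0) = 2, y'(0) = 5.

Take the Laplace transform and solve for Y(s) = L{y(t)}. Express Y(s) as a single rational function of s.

Y(s) = (2*s^6 + 9*s^5 + 24)/(s^7 + 2*s^6 + 3*s^5)

Transform both sides with L{·}.
The derivative rules (L{y''} = s^2 Y - s·y(0) - y'(0) and L{y'} = sY - y(0), with y(0) = 2, y'(0) = 5) turn the left side into (s^2 + 2*s + 3)Y - (2*s + 9).
The right side is L{t^4} = 24/s^5.
So (s^2 + 2*s + 3)Y = 24/s^5 + (2*s + 9).
Divide through and combine into a single rational function.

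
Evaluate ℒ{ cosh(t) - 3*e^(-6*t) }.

The transform is linear, so treat each term independently.
L{cosh(t)} = s/(s^2 - 1); (-3)·[L{e^(-6t)} = 1/(s + 6)].

s/(s^2 - 1) - 3/(s + 6)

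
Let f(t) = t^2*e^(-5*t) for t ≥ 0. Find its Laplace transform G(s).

G(s) = 2/(s + 5)^3

L{e^(-5t)} = 1/(s + 5).
Then apply L{t^2·g(t)} = (-1)^2 d^2/ds^2[H(s)] with H(s) = 1/(s + 5):
differentiating 2 times and applying the sign gives 2/(s + 5)^3.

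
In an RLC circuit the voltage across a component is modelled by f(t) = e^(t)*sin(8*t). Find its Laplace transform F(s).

L{sin(8t)} = 8/(s^2 + 64).
By the first shifting theorem, multiplying by e^(t) replaces s with s - 1.

F(s) = 8/((s - 1)^2 + 64)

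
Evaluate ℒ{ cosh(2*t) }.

s/(s^2 - 4)

L{cosh(2t)} = s/(s^2 - 4).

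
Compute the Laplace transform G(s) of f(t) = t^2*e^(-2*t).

L{e^(-2t)} = 1/(s + 2).
Then apply L{t^2·g(t)} = (-1)^2 d^2/ds^2[H(s)] with H(s) = 1/(s + 2):
differentiating 2 times and applying the sign gives 2/(s + 2)^3.

G(s) = 2/(s + 2)^3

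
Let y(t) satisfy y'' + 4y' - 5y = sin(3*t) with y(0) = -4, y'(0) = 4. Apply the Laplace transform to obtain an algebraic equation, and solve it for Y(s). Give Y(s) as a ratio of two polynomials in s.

Apply the Laplace transform to the equation.
With L{y''} = s^2 Y - s·y(0) - y'(0) and L{y'} = sY - y(0), with y(0) = -4, y'(0) = 4: the LHS transforms to (s^2 + 4*s - 5)Y - (-4*s - 12).
The right side is L{sin(3*t)} = 3/(s^2 + 9).
So (s^2 + 4*s - 5)Y = 3/(s^2 + 9) + (-4*s - 12).
Isolate Y and clear denominators.

Y(s) = (-4*s^3 - 12*s^2 - 36*s - 105)/(s^4 + 4*s^3 + 4*s^2 + 36*s - 45)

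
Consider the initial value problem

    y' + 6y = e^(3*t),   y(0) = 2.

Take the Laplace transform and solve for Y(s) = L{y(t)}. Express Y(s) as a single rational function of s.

Y(s) = (2*s - 5)/(s^2 + 3*s - 18)

Apply the Laplace transform to the equation.
With L{y'} = sY - y(0) = sY - 2: the LHS transforms to (s + 6)Y - (2).
The right side is L{e^(3*t)} = 1/(s - 3).
So (s + 6)Y = 1/(s - 3) + (2).
Isolate Y and clear denominators.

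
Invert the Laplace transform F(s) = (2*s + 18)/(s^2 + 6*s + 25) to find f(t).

Complete the square in the denominator: s^2 + 6*s + 25 = (s + 3)^2 + 4^2.
Split the numerator to match: 2*s + 18 = 2·(s + 3) + 3·4.
Invert each term: 2·(s + 3)/((s + 3)^2 + 16) ↔ 2e^(-3t)cos(4t); 3·4/((s + 3)^2 + 16) ↔ 3e^(-3t)sin(4t).

f(t) = 3*exp(-3*t)*sin(4*t) + 2*exp(-3*t)*cos(4*t)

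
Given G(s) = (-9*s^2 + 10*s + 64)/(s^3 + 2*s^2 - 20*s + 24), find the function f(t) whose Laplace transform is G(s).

Factor the denominator: s^3 + 2*s^2 - 20*s + 24 = (s - 2)^2*(s + 6).
Partial fraction decomposition gives [-4/(s - 2)] + [6/(s - 2)^2] + [-5/(s + 6)].
Invert each term: -4/(s - 2) ↔ -4e^(2t); 6/(s - 2)^2 ↔ 6t·e^(2t); -5/(s + 6) ↔ -5e^(-6t).

f(t) = 6*t*exp(2*t) - 4*exp(2*t) - 5*exp(-6*t)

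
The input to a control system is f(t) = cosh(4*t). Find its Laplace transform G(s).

G(s) = s/(s^2 - 16)

L{cosh(4t)} = s/(s^2 - 16).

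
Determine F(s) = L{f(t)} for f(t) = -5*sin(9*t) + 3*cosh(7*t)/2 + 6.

The transform is linear, so treat each term independently.
(3/2)·[L{cosh(7t)} = s/(s^2 - 49)]; L{6} = 6/s; (-5)·[L{sin(9t)} = 9/(s^2 + 81)].

F(s) = 3*s/(2*(s^2 - 49)) - 45/(s^2 + 81) + 6/s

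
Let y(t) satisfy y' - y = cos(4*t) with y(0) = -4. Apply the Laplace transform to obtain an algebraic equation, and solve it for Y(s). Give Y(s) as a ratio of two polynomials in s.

Y(s) = (-4*s^2 + s - 64)/(s^3 - s^2 + 16*s - 16)

Transform both sides with L{·}.
The derivative rules (L{y'} = sY - y(0) = sY - (-4)) turn the left side into (s - 1)Y - (-4).
The right side is L{cos(4*t)} = s/(s^2 + 16).
So (s - 1)Y = s/(s^2 + 16) + (-4).
Divide through and combine into a single rational function.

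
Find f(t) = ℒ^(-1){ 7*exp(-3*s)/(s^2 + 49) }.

The factor e^(-3s) signals a time shift by c = 3 (second shifting theorem).
L{sin(7t)} = 7/(s^2 + 49), so L^-1{7/(s^2 + 49)} = sin(7*t).
Hence the inverse is u(t - 3) times that function evaluated at t - 3.

f(t) = Heaviside(t - 3)*(sin(7*t - 21))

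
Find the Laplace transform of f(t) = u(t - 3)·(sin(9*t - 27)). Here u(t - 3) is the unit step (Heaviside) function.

By the second shifting theorem, L{u(t - c)·g(t - c)} = e^(-cs)·H(s) with c = 3 and H(s) = L{g(t)}.
L{sin(9t)} = 9/(s^2 + 81).

9*exp(-3*s)/(s^2 + 81)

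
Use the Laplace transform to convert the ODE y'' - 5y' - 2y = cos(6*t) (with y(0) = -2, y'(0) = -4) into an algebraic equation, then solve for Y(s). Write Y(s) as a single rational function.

Y(s) = (-2*s^3 + 6*s^2 - 71*s + 216)/(s^4 - 5*s^3 + 34*s^2 - 180*s - 72)

Apply the Laplace transform to the equation.
Using L{y''} = s^2 Y - s·y(0) - y'(0) and L{y'} = sY - y(0), with y(0) = -2, y'(0) = -4, the left side becomes (s^2 - 5*s - 2)Y - (-2*s + 6).
The right side is L{cos(6*t)} = s/(s^2 + 36).
So (s^2 - 5*s - 2)Y = s/(s^2 + 36) + (-2*s + 6).
Solve for Y(s) and write it as one ratio of polynomials.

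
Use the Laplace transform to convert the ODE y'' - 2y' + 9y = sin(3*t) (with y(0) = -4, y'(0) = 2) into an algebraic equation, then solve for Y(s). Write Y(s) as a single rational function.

Transform both sides with L{·}.
With L{y''} = s^2 Y - s·y(0) - y'(0) and L{y'} = sY - y(0), with y(0) = -4, y'(0) = 2: the LHS transforms to (s^2 - 2*s + 9)Y - (-4*s + 10).
The right side is L{sin(3*t)} = 3/(s^2 + 9).
So (s^2 - 2*s + 9)Y = 3/(s^2 + 9) + (-4*s + 10).
Solve for Y(s) and write it as one ratio of polynomials.

Y(s) = (-4*s^3 + 10*s^2 - 36*s + 93)/(s^4 - 2*s^3 + 18*s^2 - 18*s + 81)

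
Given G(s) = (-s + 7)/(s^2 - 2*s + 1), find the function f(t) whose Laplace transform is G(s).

Factor the denominator: s^2 - 2*s + 1 = (s - 1)^2.
Partial fraction decomposition gives [-1/(s - 1)] + [6/(s - 1)^2].
Invert each term: -1/(s - 1) ↔ -e^(t); 6/(s - 1)^2 ↔ 6t·e^(t).

f(t) = 6*t*exp(t) - exp(t)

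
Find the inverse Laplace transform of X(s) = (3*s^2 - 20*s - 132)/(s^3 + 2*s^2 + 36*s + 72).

-5*sin(6*t) + 5*cos(6*t) - 2*exp(-2*t)

Factor the denominator: s^3 + 2*s^2 + 36*s + 72 = (s + 2)*(s^2 + 36).
Partial fraction decomposition gives [-2/(s + 2)] + [5*s/(s^2 + 36)] + [-30/(s^2 + 36)].
Invert each term: -2/(s + 2) ↔ -2e^(-2t); 5·s/(s^2 + 36) ↔ 5cos(6t); -5·6/(s^2 + 36) ↔ -5sin(6t).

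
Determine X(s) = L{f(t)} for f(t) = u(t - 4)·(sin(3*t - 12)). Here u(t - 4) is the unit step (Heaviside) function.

X(s) = 3*exp(-4*s)/(s^2 + 9)

By the second shifting theorem, L{u(t - c)·g(t - c)} = e^(-cs)·G(s) with c = 4 and G(s) = L{g(t)}.
L{sin(3t)} = 3/(s^2 + 9).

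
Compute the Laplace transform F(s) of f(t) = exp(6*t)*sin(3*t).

F(s) = 3/((s - 6)^2 + 9)

L{sin(3t)} = 3/(s^2 + 9).
By the first shifting theorem, multiplying by e^(6t) replaces s with s - 6.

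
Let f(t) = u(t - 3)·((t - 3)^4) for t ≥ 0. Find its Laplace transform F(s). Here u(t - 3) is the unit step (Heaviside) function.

By the second shifting theorem, L{u(t - c)·g(t - c)} = e^(-cs)·G(s) with c = 3 and G(s) = L{g(t)}.
L{t^4} = 4!/s^5 = 24/s^5.

F(s) = 24*exp(-3*s)/s^5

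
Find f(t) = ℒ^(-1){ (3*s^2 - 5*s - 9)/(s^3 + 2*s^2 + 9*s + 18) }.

f(t) = -3*sin(3*t) + 2*cos(3*t) + exp(-2*t)

Factor the denominator: s^3 + 2*s^2 + 9*s + 18 = (s + 2)*(s^2 + 9).
Partial fraction decomposition gives [1/(s + 2)] + [2*s/(s^2 + 9)] + [-9/(s^2 + 9)].
Invert each term: 1/(s + 2) ↔ e^(-2t); 2·s/(s^2 + 9) ↔ 2cos(3t); -3·3/(s^2 + 9) ↔ -3sin(3t).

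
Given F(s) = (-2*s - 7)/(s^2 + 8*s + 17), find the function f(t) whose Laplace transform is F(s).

Complete the square in the denominator: s^2 + 8*s + 17 = (s + 4)^2 + 1^2.
Split the numerator to match: -2*s - 7 = -2·(s + 4) + 1·1.
Invert each term: -2·(s + 4)/((s + 4)^2 + 1) ↔ -2e^(-4t)cos(t); 1·1/((s + 4)^2 + 1) ↔ e^(-4t)sin(t).

f(t) = exp(-4*t)*sin(t) - 2*exp(-4*t)*cos(t)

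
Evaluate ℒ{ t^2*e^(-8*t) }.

2/(s + 8)^3

L{e^(-8t)} = 1/(s + 8).
Then apply L{t^2·g(t)} = (-1)^2 d^2/ds^2[G(s)] with G(s) = 1/(s + 8):
differentiating 2 times and applying the sign gives 2/(s + 8)^3.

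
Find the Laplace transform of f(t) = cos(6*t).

s/(s^2 + 36)

L{cos(6t)} = s/(s^2 + 36).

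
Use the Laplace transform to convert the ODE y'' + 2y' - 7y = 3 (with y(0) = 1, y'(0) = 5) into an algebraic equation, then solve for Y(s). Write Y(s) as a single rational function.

Y(s) = (s^2 + 7*s + 3)/(s^3 + 2*s^2 - 7*s)

Transform both sides with L{·}.
With L{y''} = s^2 Y - s·y(0) - y'(0) and L{y'} = sY - y(0), with y(0) = 1, y'(0) = 5: the LHS transforms to (s^2 + 2*s - 7)Y - (s + 7).
The right side is L{3} = 3/s.
So (s^2 + 2*s - 7)Y = 3/s + (s + 7).
Isolate Y and clear denominators.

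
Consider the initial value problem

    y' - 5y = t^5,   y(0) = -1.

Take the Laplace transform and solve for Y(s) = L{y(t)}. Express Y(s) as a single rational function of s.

Laplace-transform each side.
The derivative rules (L{y'} = sY - y(0) = sY - (-1)) turn the left side into (s - 5)Y - (-1).
The right side is L{t^5} = 120/s^6.
So (s - 5)Y = 120/s^6 + (-1).
Divide through and combine into a single rational function.

Y(s) = (-s^6 + 120)/(s^7 - 5*s^6)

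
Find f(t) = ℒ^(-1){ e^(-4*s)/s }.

The factor e^(-4s) signals a time shift by c = 4 (second shifting theorem).
L{1} = 1/s, so L^-1{1/s} = 1.
Hence the inverse is u(t - 4) times that function evaluated at t - 4.

f(t) = Heaviside(t - 4)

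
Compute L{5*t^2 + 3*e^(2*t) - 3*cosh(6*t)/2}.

-3*s/(2*(s^2 - 36)) + 3/(s - 2) + 10/s^3

By linearity of the Laplace transform, transform each term separately.
(-3/2)·[L{cosh(6t)} = s/(s^2 - 36)]; (5)·[L{t^2} = 2!/s^3 = 2/s^3]; (3)·[L{e^(2t)} = 1/(s - 2)].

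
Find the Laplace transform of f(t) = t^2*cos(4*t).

L{cos(4t)} = s/(s^2 + 16).
Then apply L{t^2·g(t)} = (-1)^2 d^2/ds^2[G(s)] with G(s) = s/(s^2 + 16):
differentiating 2 times and applying the sign gives 2*s*(s^2 - 48)/(s^2 + 16)^3.

2*s*(s^2 - 48)/(s^2 + 16)^3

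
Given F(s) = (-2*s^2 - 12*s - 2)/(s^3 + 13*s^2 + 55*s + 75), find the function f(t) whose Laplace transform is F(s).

f(t) = -4*t*exp(-5*t) + 4*exp(-3*t) - 6*exp(-5*t)

Factor the denominator: s^3 + 13*s^2 + 55*s + 75 = (s + 3)*(s + 5)^2.
Partial fraction decomposition gives [-6/(s + 5)] + [-4/(s + 5)^2] + [4/(s + 3)].
Invert each term: -6/(s + 5) ↔ -6e^(-5t); -4/(s + 5)^2 ↔ -4t·e^(-5t); 4/(s + 3) ↔ 4e^(-3t).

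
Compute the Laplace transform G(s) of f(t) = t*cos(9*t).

L{cos(9t)} = s/(s^2 + 81).
Then apply L{t·g(t)} = -d/ds[H(s)] with H(s) = s/(s^2 + 81):
differentiating 1 time and applying the sign gives (s - 9)*(s + 9)/(s^2 + 81)^2.

G(s) = (s - 9)*(s + 9)/(s^2 + 81)^2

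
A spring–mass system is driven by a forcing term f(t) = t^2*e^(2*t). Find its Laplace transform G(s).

G(s) = 2/(s - 2)^3

L{e^(2t)} = 1/(s - 2).
Then apply L{t^2·g(t)} = (-1)^2 d^2/ds^2[H(s)] with H(s) = 1/(s - 2):
differentiating 2 times and applying the sign gives 2/(s - 2)^3.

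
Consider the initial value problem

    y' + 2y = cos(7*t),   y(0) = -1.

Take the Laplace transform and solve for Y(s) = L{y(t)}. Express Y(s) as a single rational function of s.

Transform both sides with L{·}.
The derivative rules (L{y'} = sY - y(0) = sY - (-1)) turn the left side into (s + 2)Y - (-1).
The right side is L{cos(7*t)} = s/(s^2 + 49).
So (s + 2)Y = s/(s^2 + 49) + (-1).
Solve for Y(s) and write it as one ratio of polynomials.

Y(s) = (-s^2 + s - 49)/(s^3 + 2*s^2 + 49*s + 98)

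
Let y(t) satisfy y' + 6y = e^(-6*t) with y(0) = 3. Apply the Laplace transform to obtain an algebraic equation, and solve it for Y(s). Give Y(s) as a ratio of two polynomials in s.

Transform both sides with L{·}.
With L{y'} = sY - y(0) = sY - 3: the LHS transforms to (s + 6)Y - (3).
The right side is L{e^(-6*t)} = 1/(s + 6).
So (s + 6)Y = 1/(s + 6) + (3).
Divide through and combine into a single rational function.

Y(s) = (3*s + 19)/(s^2 + 12*s + 36)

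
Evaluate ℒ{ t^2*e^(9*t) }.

L{e^(9t)} = 1/(s - 9).
Then apply L{t^2·g(t)} = (-1)^2 d^2/ds^2[G(s)] with G(s) = 1/(s - 9):
differentiating 2 times and applying the sign gives 2/(s - 9)^3.

2/(s - 9)^3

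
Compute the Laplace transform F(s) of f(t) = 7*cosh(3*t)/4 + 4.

By linearity of the Laplace transform, transform each term separately.
L{4} = 4/s; (7/4)·[L{cosh(3t)} = s/(s^2 - 9)].

F(s) = 7*s/(4*(s^2 - 9)) + 4/s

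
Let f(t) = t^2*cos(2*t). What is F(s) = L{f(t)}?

L{cos(2t)} = s/(s^2 + 4).
Then apply L{t^2·g(t)} = (-1)^2 d^2/ds^2[G(s)] with G(s) = s/(s^2 + 4):
differentiating 2 times and applying the sign gives 2*s*(s^2 - 12)/(s^2 + 4)^3.

F(s) = 2*s*(s^2 - 12)/(s^2 + 4)^3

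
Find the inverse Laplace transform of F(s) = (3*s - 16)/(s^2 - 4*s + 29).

Complete the square in the denominator: s^2 - 4*s + 29 = (s - 2)^2 + 5^2.
Split the numerator to match: 3*s - 16 = 3·(s - 2) - 2·5.
Invert each term: 3·(s - 2)/((s - 2)^2 + 25) ↔ 3e^(2t)cos(5t); -2·5/((s - 2)^2 + 25) ↔ -2e^(2t)sin(5t).

-2*exp(2*t)*sin(5*t) + 3*exp(2*t)*cos(5*t)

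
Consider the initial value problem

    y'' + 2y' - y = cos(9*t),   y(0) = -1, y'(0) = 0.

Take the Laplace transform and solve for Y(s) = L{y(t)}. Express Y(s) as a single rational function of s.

Transform both sides with L{·}.
Using L{y''} = s^2 Y - s·y(0) - y'(0) and L{y'} = sY - y(0), with y(0) = -1, y'(0) = 0, the left side becomes (s^2 + 2*s - 1)Y - (-s - 2).
The right side is L{cos(9*t)} = s/(s^2 + 81).
So (s^2 + 2*s - 1)Y = s/(s^2 + 81) + (-s - 2).
Isolate Y and clear denominators.

Y(s) = (-s^3 - 2*s^2 - 80*s - 162)/(s^4 + 2*s^3 + 80*s^2 + 162*s - 81)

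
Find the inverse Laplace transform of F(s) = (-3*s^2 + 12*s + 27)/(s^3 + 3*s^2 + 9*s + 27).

5*sin(3*t) - cos(3*t) - 2*exp(-3*t)

Factor the denominator: s^3 + 3*s^2 + 9*s + 27 = (s + 3)*(s^2 + 9).
Partial fraction decomposition gives [-2/(s + 3)] + [-s/(s^2 + 9)] + [15/(s^2 + 9)].
Invert each term: -2/(s + 3) ↔ -2e^(-3t); -1·s/(s^2 + 9) ↔ -cos(3t); 5·3/(s^2 + 9) ↔ 5sin(3t).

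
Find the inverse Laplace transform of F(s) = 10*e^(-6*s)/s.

Heaviside(t - 6)*(10)

The factor e^(-6s) signals a time shift by c = 6 (second shifting theorem).
L{10} = 10/s, so L^-1{10/s} = 10.
Hence the inverse is u(t - 6) times that function evaluated at t - 6.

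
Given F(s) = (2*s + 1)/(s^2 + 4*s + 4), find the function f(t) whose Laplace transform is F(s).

Factor the denominator: s^2 + 4*s + 4 = (s + 2)^2.
Partial fraction decomposition gives [2/(s + 2)] + [-3/(s + 2)^2].
Invert each term: 2/(s + 2) ↔ 2e^(-2t); -3/(s + 2)^2 ↔ -3t·e^(-2t).

f(t) = -3*t*exp(-2*t) + 2*exp(-2*t)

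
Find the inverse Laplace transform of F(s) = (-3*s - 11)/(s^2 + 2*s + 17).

Complete the square in the denominator: s^2 + 2*s + 17 = (s + 1)^2 + 4^2.
Split the numerator to match: -3*s - 11 = -3·(s + 1) - 2·4.
Invert each term: -3·(s + 1)/((s + 1)^2 + 16) ↔ -3e^(-t)cos(4t); -2·4/((s + 1)^2 + 16) ↔ -2e^(-t)sin(4t).

-2*exp(-t)*sin(4*t) - 3*exp(-t)*cos(4*t)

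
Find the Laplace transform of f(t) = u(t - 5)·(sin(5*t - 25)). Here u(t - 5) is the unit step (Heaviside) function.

5*exp(-5*s)/(s^2 + 25)

By the second shifting theorem, L{u(t - c)·g(t - c)} = e^(-cs)·G(s) with c = 5 and G(s) = L{g(t)}.
L{sin(5t)} = 5/(s^2 + 25).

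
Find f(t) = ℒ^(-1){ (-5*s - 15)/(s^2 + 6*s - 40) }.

Rewrite the denominator: s^2 + 6*s - 40 = (s + 3)^2 - 49.
The form in (s + 3) signals a first-shifting-theorem factor e^(-3t).
Since L{cosh(7t)} = s/(s^2 - 49), the inverse is exp(-3*t)*cosh(7*t), scaled by -5.

f(t) = -5*exp(-3*t)*cosh(7*t)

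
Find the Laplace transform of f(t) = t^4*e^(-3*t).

24/(s + 3)^5

L{t^4} = 4!/s^5 = 24/s^5.
By the first shifting theorem, multiplying by e^(-3t) replaces s with s + 3.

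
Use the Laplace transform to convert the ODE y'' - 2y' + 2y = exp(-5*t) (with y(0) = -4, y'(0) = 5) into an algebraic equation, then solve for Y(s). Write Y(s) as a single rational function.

Apply the Laplace transform to the equation.
Using L{y''} = s^2 Y - s·y(0) - y'(0) and L{y'} = sY - y(0), with y(0) = -4, y'(0) = 5, the left side becomes (s^2 - 2*s + 2)Y - (-4*s + 13).
The right side is L{exp(-5*t)} = 1/(s + 5).
So (s^2 - 2*s + 2)Y = 1/(s + 5) + (-4*s + 13).
Solve for Y(s) and write it as one ratio of polynomials.

Y(s) = (-4*s^2 - 7*s + 66)/(s^3 + 3*s^2 - 8*s + 10)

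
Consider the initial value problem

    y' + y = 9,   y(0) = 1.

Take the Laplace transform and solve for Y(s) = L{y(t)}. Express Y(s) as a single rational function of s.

Take the Laplace transform of both sides.
Using L{y'} = sY - y(0) = sY - 1, the left side becomes (s + 1)Y - (1).
The right side is L{9} = 9/s.
So (s + 1)Y = 9/s + (1).
Divide through and combine into a single rational function.

Y(s) = (s + 9)/(s^2 + s)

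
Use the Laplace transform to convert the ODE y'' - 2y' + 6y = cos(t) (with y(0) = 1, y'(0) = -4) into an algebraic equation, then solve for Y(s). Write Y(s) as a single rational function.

Y(s) = (s^3 - 6*s^2 + 2*s - 6)/(s^4 - 2*s^3 + 7*s^2 - 2*s + 6)

Apply the Laplace transform to the equation.
The derivative rules (L{y''} = s^2 Y - s·y(0) - y'(0) and L{y'} = sY - y(0), with y(0) = 1, y'(0) = -4) turn the left side into (s^2 - 2*s + 6)Y - (s - 6).
The right side is L{cos(t)} = s/(s^2 + 1).
So (s^2 - 2*s + 6)Y = s/(s^2 + 1) + (s - 6).
Isolate Y and clear denominators.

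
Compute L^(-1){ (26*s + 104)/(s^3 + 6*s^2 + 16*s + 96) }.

5*sin(4*t) + cos(4*t) - exp(-6*t)

Factor the denominator: s^3 + 6*s^2 + 16*s + 96 = (s + 6)*(s^2 + 16).
Partial fraction decomposition gives [-1/(s + 6)] + [s/(s^2 + 16)] + [20/(s^2 + 16)].
Invert each term: -1/(s + 6) ↔ -e^(-6t); 1·s/(s^2 + 16) ↔ cos(4t); 5·4/(s^2 + 16) ↔ 5sin(4t).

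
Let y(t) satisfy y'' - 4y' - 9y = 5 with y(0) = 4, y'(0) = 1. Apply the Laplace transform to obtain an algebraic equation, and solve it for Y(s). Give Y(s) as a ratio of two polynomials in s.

Take the Laplace transform of both sides.
With L{y''} = s^2 Y - s·y(0) - y'(0) and L{y'} = sY - y(0), with y(0) = 4, y'(0) = 1: the LHS transforms to (s^2 - 4*s - 9)Y - (4*s - 15).
The right side is L{5} = 5/s.
So (s^2 - 4*s - 9)Y = 5/s + (4*s - 15).
Divide through and combine into a single rational function.

Y(s) = (4*s^2 - 15*s + 5)/(s^3 - 4*s^2 - 9*s)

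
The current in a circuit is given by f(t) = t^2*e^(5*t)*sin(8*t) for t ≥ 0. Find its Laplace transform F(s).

F(s) = 16*(3*s^2 - 30*s + 11)/(s^2 - 10*s + 89)^3

L{sin(8t)} = 8/(s^2 + 64).
Multiplying by e^(5t) shifts s → s - 5, so L{e^(5*t)*sin(8*t)} = 8/((s - 5)^2 + 64).
Then apply L{t^2·g(t)} = (-1)^2 d^2/ds^2[G(s)] with G(s) = 8/((s - 5)^2 + 64):
differentiating 2 times and applying the sign gives 16*(3*s^2 - 30*s + 11)/(s^2 - 10*s + 89)^3.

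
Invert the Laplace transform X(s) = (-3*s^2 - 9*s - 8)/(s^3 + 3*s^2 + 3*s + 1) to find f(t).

f(t) = -t^2*exp(-t) - 3*t*exp(-t) - 3*exp(-t)

Factor the denominator: s^3 + 3*s^2 + 3*s + 1 = (s + 1)^3.
Partial fraction decomposition gives [-3/(s + 1)] + [-3/(s + 1)^2] + [-2/(s + 1)^3].
Invert each term: -3/(s + 1) ↔ -3e^(-t); -3/(s + 1)^2 ↔ -3t·e^(-t); -2/(s + 1)^3 ↔ (-1)t^2·e^(-t).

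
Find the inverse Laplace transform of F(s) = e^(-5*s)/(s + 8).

The factor e^(-5s) signals a time shift by c = 5 (second shifting theorem).
L{e^(-8t)} = 1/(s + 8), so L^-1{1/(s + 8)} = e^(-8*t).
Hence the inverse is u(t - 5) times that function evaluated at t - 5.

Heaviside(t - 5)*(exp(-8*t + 40))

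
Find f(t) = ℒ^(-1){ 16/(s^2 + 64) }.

Since L{sin(8t)} = 8/(s^2 + 64), the inverse is sin(8*t), scaled by 2.

f(t) = 2*sin(8*t)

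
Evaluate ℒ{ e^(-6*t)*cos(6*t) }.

(s + 6)/((s + 6)^2 + 36)

L{cos(6t)} = s/(s^2 + 36).
By the first shifting theorem, multiplying by e^(-6t) replaces s with s + 6.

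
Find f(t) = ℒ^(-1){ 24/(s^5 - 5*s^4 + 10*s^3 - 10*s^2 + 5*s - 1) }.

Rewrite the denominator: s^5 - 5*s^4 + 10*s^3 - 10*s^2 + 5*s - 1 = (s - 1)^5.
The form in (s - 1) signals a first-shifting-theorem factor e^(t).
Since L{t^4} = 4!/s^5 = 24/s^5, the inverse is t^4*e^(t).

f(t) = t^4*exp(t)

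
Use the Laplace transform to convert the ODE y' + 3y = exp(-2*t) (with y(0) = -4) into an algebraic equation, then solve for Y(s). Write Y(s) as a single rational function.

Transform both sides with L{·}.
Using L{y'} = sY - y(0) = sY - (-4), the left side becomes (s + 3)Y - (-4).
The right side is L{exp(-2*t)} = 1/(s + 2).
So (s + 3)Y = 1/(s + 2) + (-4).
Solve for Y(s) and write it as one ratio of polynomials.

Y(s) = (-4*s - 7)/(s^2 + 5*s + 6)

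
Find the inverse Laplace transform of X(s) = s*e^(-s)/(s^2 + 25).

Heaviside(t - 1)*(cos(5*t - 5))

The factor e^(-s) signals a time shift by c = 1 (second shifting theorem).
L{cos(5t)} = s/(s^2 + 25), so L^-1{s/(s^2 + 25)} = cos(5*t).
Hence the inverse is u(t - 1) times that function evaluated at t - 1.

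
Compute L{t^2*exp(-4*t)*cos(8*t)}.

2*(s + 4)*(s^2 + 8*s - 176)/(s^2 + 8*s + 80)^3

L{cos(8t)} = s/(s^2 + 64).
Multiplying by e^(-4t) shifts s → s + 4, so L{exp(-4*t)*cos(8*t)} = (s + 4)/((s + 4)^2 + 64).
Then apply L{t^2·g(t)} = (-1)^2 d^2/ds^2[G(s)] with G(s) = (s + 4)/((s + 4)^2 + 64):
differentiating 2 times and applying the sign gives 2*(s + 4)*(s^2 + 8*s - 176)/(s^2 + 8*s + 80)^3.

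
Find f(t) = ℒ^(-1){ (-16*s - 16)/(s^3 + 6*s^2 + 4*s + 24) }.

Factor the denominator: s^3 + 6*s^2 + 4*s + 24 = (s + 6)*(s^2 + 4).
Partial fraction decomposition gives [2/(s + 6)] + [-2*s/(s^2 + 4)] + [-4/(s^2 + 4)].
Invert each term: 2/(s + 6) ↔ 2e^(-6t); -2·s/(s^2 + 4) ↔ -2cos(2t); -2·2/(s^2 + 4) ↔ -2sin(2t).

f(t) = -2*sin(2*t) - 2*cos(2*t) + 2*exp(-6*t)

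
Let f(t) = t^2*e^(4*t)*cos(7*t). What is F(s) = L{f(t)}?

L{cos(7t)} = s/(s^2 + 49).
Multiplying by e^(4t) shifts s → s - 4, so L{e^(4*t)*cos(7*t)} = (s - 4)/((s - 4)^2 + 49).
Then apply L{t^2·g(t)} = (-1)^2 d^2/ds^2[G(s)] with G(s) = (s - 4)/((s - 4)^2 + 49):
differentiating 2 times and applying the sign gives 2*(s - 4)*(s^2 - 8*s - 131)/(s^2 - 8*s + 65)^3.

F(s) = 2*(s - 4)*(s^2 - 8*s - 131)/(s^2 - 8*s + 65)^3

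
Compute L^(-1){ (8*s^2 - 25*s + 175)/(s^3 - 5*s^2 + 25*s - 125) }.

Factor the denominator: s^3 - 5*s^2 + 25*s - 125 = (s - 5)*(s^2 + 25).
Partial fraction decomposition gives [5/(s - 5)] + [3*s/(s^2 + 25)] + [-10/(s^2 + 25)].
Invert each term: 5/(s - 5) ↔ 5e^(5t); 3·s/(s^2 + 25) ↔ 3cos(5t); -2·5/(s^2 + 25) ↔ -2sin(5t).

5*exp(5*t) - 2*sin(5*t) + 3*cos(5*t)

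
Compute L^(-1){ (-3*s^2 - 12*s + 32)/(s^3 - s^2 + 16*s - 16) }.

exp(t) - 4*sin(4*t) - 4*cos(4*t)

Factor the denominator: s^3 - s^2 + 16*s - 16 = (s - 1)*(s^2 + 16).
Partial fraction decomposition gives [1/(s - 1)] + [-4*s/(s^2 + 16)] + [-16/(s^2 + 16)].
Invert each term: 1/(s - 1) ↔ e^(t); -4·s/(s^2 + 16) ↔ -4cos(4t); -4·4/(s^2 + 16) ↔ -4sin(4t).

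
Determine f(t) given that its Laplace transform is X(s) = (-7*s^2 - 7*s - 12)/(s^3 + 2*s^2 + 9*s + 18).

f(t) = sin(3*t) - 5*cos(3*t) - 2*exp(-2*t)

Factor the denominator: s^3 + 2*s^2 + 9*s + 18 = (s + 2)*(s^2 + 9).
Partial fraction decomposition gives [-2/(s + 2)] + [-5*s/(s^2 + 9)] + [3/(s^2 + 9)].
Invert each term: -2/(s + 2) ↔ -2e^(-2t); -5·s/(s^2 + 9) ↔ -5cos(3t); 1·3/(s^2 + 9) ↔ sin(3t).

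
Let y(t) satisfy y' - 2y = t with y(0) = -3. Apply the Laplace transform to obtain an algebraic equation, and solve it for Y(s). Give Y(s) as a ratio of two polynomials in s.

Y(s) = (-3*s^2 + 1)/(s^3 - 2*s^2)

Apply the Laplace transform to the equation.
Using L{y'} = sY - y(0) = sY - (-3), the left side becomes (s - 2)Y - (-3).
The right side is L{t} = s^(-2).
So (s - 2)Y = s^(-2) + (-3).
Solve for Y(s) and write it as one ratio of polynomials.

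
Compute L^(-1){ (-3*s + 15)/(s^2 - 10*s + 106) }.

-3*exp(5*t)*cos(9*t)

Rewrite the denominator: s^2 - 10*s + 106 = (s - 5)^2 + 81.
The form in (s - 5) signals a first-shifting-theorem factor e^(5t).
Since L{cos(9t)} = s/(s^2 + 81), the inverse is e^(5*t)*cos(9*t), scaled by -3.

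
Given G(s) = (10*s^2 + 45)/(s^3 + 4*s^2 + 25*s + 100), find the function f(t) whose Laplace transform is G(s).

f(t) = -4*sin(5*t) + 5*cos(5*t) + 5*exp(-4*t)

Factor the denominator: s^3 + 4*s^2 + 25*s + 100 = (s + 4)*(s^2 + 25).
Partial fraction decomposition gives [5/(s + 4)] + [5*s/(s^2 + 25)] + [-20/(s^2 + 25)].
Invert each term: 5/(s + 4) ↔ 5e^(-4t); 5·s/(s^2 + 25) ↔ 5cos(5t); -4·5/(s^2 + 25) ↔ -4sin(5t).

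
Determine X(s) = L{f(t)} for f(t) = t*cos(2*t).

L{cos(2t)} = s/(s^2 + 4).
Then apply L{t·g(t)} = -d/ds[G(s)] with G(s) = s/(s^2 + 4):
differentiating 1 time and applying the sign gives (s - 2)*(s + 2)/(s^2 + 4)^2.

X(s) = (s - 2)*(s + 2)/(s^2 + 4)^2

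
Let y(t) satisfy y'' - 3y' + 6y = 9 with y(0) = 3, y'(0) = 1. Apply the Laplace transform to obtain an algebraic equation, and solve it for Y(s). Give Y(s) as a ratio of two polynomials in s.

Apply the Laplace transform to the equation.
With L{y''} = s^2 Y - s·y(0) - y'(0) and L{y'} = sY - y(0), with y(0) = 3, y'(0) = 1: the LHS transforms to (s^2 - 3*s + 6)Y - (3*s - 8).
The right side is L{9} = 9/s.
So (s^2 - 3*s + 6)Y = 9/s + (3*s - 8).
Solve for Y(s) and write it as one ratio of polynomials.

Y(s) = (3*s^2 - 8*s + 9)/(s^3 - 3*s^2 + 6*s)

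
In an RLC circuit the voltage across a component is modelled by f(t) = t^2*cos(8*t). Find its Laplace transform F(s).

F(s) = 2*s*(s^2 - 192)/(s^2 + 64)^3

L{cos(8t)} = s/(s^2 + 64).
Then apply L{t^2·g(t)} = (-1)^2 d^2/ds^2[G(s)] with G(s) = s/(s^2 + 64):
differentiating 2 times and applying the sign gives 2*s*(s^2 - 192)/(s^2 + 64)^3.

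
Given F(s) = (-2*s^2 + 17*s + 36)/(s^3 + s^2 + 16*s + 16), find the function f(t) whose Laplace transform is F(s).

f(t) = 5*sin(4*t) - 3*cos(4*t) + exp(-t)

Factor the denominator: s^3 + s^2 + 16*s + 16 = (s + 1)*(s^2 + 16).
Partial fraction decomposition gives [1/(s + 1)] + [-3*s/(s^2 + 16)] + [20/(s^2 + 16)].
Invert each term: 1/(s + 1) ↔ e^(-t); -3·s/(s^2 + 16) ↔ -3cos(4t); 5·4/(s^2 + 16) ↔ 5sin(4t).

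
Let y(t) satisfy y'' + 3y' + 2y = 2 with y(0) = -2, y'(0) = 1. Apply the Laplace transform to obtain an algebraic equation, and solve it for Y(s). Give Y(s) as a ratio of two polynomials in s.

Y(s) = (-2*s^2 - 5*s + 2)/(s^3 + 3*s^2 + 2*s)

Apply the Laplace transform to the equation.
The derivative rules (L{y''} = s^2 Y - s·y(0) - y'(0) and L{y'} = sY - y(0), with y(0) = -2, y'(0) = 1) turn the left side into (s^2 + 3*s + 2)Y - (-2*s - 5).
The right side is L{2} = 2/s.
So (s^2 + 3*s + 2)Y = 2/s + (-2*s - 5).
Solve for Y(s) and write it as one ratio of polynomials.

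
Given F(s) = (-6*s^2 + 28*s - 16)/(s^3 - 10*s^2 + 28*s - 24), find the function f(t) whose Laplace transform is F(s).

Factor the denominator: s^3 - 10*s^2 + 28*s - 24 = (s - 6)*(s - 2)^2.
Partial fraction decomposition gives [-2/(s - 2)] + [-4/(s - 2)^2] + [-4/(s - 6)].
Invert each term: -2/(s - 2) ↔ -2e^(2t); -4/(s - 2)^2 ↔ -4t·e^(2t); -4/(s - 6) ↔ -4e^(6t).

f(t) = -4*t*exp(2*t) - 4*exp(6*t) - 2*exp(2*t)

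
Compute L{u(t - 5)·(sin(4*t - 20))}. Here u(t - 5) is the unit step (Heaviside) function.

4*exp(-5*s)/(s^2 + 16)

By the second shifting theorem, L{u(t - c)·g(t - c)} = e^(-cs)·G(s) with c = 5 and G(s) = L{g(t)}.
L{sin(4t)} = 4/(s^2 + 16).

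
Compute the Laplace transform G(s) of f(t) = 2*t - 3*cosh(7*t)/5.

By linearity of the Laplace transform, transform each term separately.
(2)·[L{t} = 1!/s^2 = 1/s^2]; (-3/5)·[L{cosh(7t)} = s/(s^2 - 49)].

G(s) = -3*s/(5*(s^2 - 49)) + 2/s^2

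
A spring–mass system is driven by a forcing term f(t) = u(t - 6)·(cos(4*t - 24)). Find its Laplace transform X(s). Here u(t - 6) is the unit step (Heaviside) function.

By the second shifting theorem, L{u(t - c)·g(t - c)} = e^(-cs)·G(s) with c = 6 and G(s) = L{g(t)}.
L{cos(4t)} = s/(s^2 + 16).

X(s) = s*exp(-6*s)/(s^2 + 16)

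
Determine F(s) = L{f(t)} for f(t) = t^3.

L{t^3} = 3!/s^4 = 6/s^4.

F(s) = 6/s^4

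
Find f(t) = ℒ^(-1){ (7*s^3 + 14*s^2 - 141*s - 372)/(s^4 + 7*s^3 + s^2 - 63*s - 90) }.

f(t) = -2*exp(3*t) + 6*exp(-2*t) - exp(-3*t) + 4*exp(-5*t)

Factor the denominator: s^4 + 7*s^3 + s^2 - 63*s - 90 = (s - 3)*(s + 2)*(s + 3)*(s + 5).
Partial fraction decomposition gives [-1/(s + 3)] + [6/(s + 2)] + [4/(s + 5)] + [-2/(s - 3)].
Invert each term: -1/(s + 3) ↔ -e^(-3t); 6/(s + 2) ↔ 6e^(-2t); 4/(s + 5) ↔ 4e^(-5t); -2/(s - 3) ↔ -2e^(3t).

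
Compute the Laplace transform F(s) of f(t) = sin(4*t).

F(s) = 4/(s^2 + 16)

L{sin(4t)} = 4/(s^2 + 16).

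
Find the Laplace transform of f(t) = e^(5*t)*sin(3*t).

L{sin(3t)} = 3/(s^2 + 9).
By the first shifting theorem, multiplying by e^(5t) replaces s with s - 5.

3/((s - 5)^2 + 9)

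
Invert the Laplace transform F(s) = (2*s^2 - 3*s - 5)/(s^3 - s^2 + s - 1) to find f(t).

Factor the denominator: s^3 - s^2 + s - 1 = (s - 1)*(s^2 + 1).
Partial fraction decomposition gives [-3/(s - 1)] + [5*s/(s^2 + 1)] + [2/(s^2 + 1)].
Invert each term: -3/(s - 1) ↔ -3e^(t); 5·s/(s^2 + 1) ↔ 5cos(t); 2·1/(s^2 + 1) ↔ 2sin(t).

f(t) = -3*exp(t) + 2*sin(t) + 5*cos(t)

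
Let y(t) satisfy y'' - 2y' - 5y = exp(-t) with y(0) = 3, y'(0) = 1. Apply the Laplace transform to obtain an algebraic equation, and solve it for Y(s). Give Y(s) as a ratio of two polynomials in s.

Laplace-transform each side.
The derivative rules (L{y''} = s^2 Y - s·y(0) - y'(0) and L{y'} = sY - y(0), with y(0) = 3, y'(0) = 1) turn the left side into (s^2 - 2*s - 5)Y - (3*s - 5).
The right side is L{exp(-t)} = 1/(s + 1).
So (s^2 - 2*s - 5)Y = 1/(s + 1) + (3*s - 5).
Divide through and combine into a single rational function.

Y(s) = (3*s^2 - 2*s - 4)/(s^3 - s^2 - 7*s - 5)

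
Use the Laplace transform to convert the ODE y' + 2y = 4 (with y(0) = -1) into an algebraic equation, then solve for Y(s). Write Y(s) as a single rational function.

Take the Laplace transform of both sides.
The derivative rules (L{y'} = sY - y(0) = sY - (-1)) turn the left side into (s + 2)Y - (-1).
The right side is L{4} = 4/s.
So (s + 2)Y = 4/s + (-1).
Solve for Y(s) and write it as one ratio of polynomials.

Y(s) = (-s + 4)/(s^2 + 2*s)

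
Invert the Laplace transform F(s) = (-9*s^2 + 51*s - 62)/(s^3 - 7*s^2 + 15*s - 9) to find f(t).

Factor the denominator: s^3 - 7*s^2 + 15*s - 9 = (s - 3)^2*(s - 1).
Partial fraction decomposition gives [-4/(s - 3)] + [5/(s - 3)^2] + [-5/(s - 1)].
Invert each term: -4/(s - 3) ↔ -4e^(3t); 5/(s - 3)^2 ↔ 5t·e^(3t); -5/(s - 1) ↔ -5e^(t).

f(t) = 5*t*exp(3*t) - 4*exp(3*t) - 5*exp(t)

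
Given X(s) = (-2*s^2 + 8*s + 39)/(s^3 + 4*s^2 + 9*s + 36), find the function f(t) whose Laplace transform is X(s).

f(t) = 4*sin(3*t) - cos(3*t) - exp(-4*t)

Factor the denominator: s^3 + 4*s^2 + 9*s + 36 = (s + 4)*(s^2 + 9).
Partial fraction decomposition gives [-1/(s + 4)] + [-s/(s^2 + 9)] + [12/(s^2 + 9)].
Invert each term: -1/(s + 4) ↔ -e^(-4t); -1·s/(s^2 + 9) ↔ -cos(3t); 4·3/(s^2 + 9) ↔ 4sin(3t).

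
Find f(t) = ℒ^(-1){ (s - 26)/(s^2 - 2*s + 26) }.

f(t) = -5*exp(t)*sin(5*t) + exp(t)*cos(5*t)

Complete the square in the denominator: s^2 - 2*s + 26 = (s - 1)^2 + 5^2.
Split the numerator to match: s - 26 = 1·(s - 1) - 5·5.
Invert each term: 1·(s - 1)/((s - 1)^2 + 25) ↔ e^(t)cos(5t); -5·5/((s - 1)^2 + 25) ↔ -5e^(t)sin(5t).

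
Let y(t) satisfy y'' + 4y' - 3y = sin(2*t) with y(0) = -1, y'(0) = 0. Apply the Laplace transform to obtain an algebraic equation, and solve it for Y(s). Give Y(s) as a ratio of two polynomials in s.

Laplace-transform each side.
With L{y''} = s^2 Y - s·y(0) - y'(0) and L{y'} = sY - y(0), with y(0) = -1, y'(0) = 0: the LHS transforms to (s^2 + 4*s - 3)Y - (-s - 4).
The right side is L{sin(2*t)} = 2/(s^2 + 4).
So (s^2 + 4*s - 3)Y = 2/(s^2 + 4) + (-s - 4).
Solve for Y(s) and write it as one ratio of polynomials.

Y(s) = (-s^3 - 4*s^2 - 4*s - 14)/(s^4 + 4*s^3 + s^2 + 16*s - 12)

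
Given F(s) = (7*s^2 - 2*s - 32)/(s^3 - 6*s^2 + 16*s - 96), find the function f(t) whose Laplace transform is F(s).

f(t) = 4*exp(6*t) + 4*sin(4*t) + 3*cos(4*t)

Factor the denominator: s^3 - 6*s^2 + 16*s - 96 = (s - 6)*(s^2 + 16).
Partial fraction decomposition gives [4/(s - 6)] + [3*s/(s^2 + 16)] + [16/(s^2 + 16)].
Invert each term: 4/(s - 6) ↔ 4e^(6t); 3·s/(s^2 + 16) ↔ 3cos(4t); 4·4/(s^2 + 16) ↔ 4sin(4t).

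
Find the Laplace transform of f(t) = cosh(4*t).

s/(s^2 - 16)

L{cosh(4t)} = s/(s^2 - 16).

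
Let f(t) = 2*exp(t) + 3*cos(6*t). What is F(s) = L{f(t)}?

F(s) = 3*s/(s^2 + 36) + 2/(s - 1)

Apply the Laplace transform termwise.
(3)·[L{cos(6t)} = s/(s^2 + 36)]; (2)·[L{e^(t)} = 1/(s - 1)].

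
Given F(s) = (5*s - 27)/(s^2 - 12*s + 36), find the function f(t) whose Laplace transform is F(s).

f(t) = 3*t*exp(6*t) + 5*exp(6*t)

Factor the denominator: s^2 - 12*s + 36 = (s - 6)^2.
Partial fraction decomposition gives [5/(s - 6)] + [3/(s - 6)^2].
Invert each term: 5/(s - 6) ↔ 5e^(6t); 3/(s - 6)^2 ↔ 3t·e^(6t).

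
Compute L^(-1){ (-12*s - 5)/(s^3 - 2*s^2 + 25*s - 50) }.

Factor the denominator: s^3 - 2*s^2 + 25*s - 50 = (s - 2)*(s^2 + 25).
Partial fraction decomposition gives [-1/(s - 2)] + [s/(s^2 + 25)] + [-10/(s^2 + 25)].
Invert each term: -1/(s - 2) ↔ -e^(2t); 1·s/(s^2 + 25) ↔ cos(5t); -2·5/(s^2 + 25) ↔ -2sin(5t).

-exp(2*t) - 2*sin(5*t) + cos(5*t)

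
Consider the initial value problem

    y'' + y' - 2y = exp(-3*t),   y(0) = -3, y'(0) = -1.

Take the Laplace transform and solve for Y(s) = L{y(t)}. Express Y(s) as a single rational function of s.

Y(s) = (-3*s^2 - 13*s - 11)/(s^3 + 4*s^2 + s - 6)

Apply the Laplace transform to the equation.
With L{y''} = s^2 Y - s·y(0) - y'(0) and L{y'} = sY - y(0), with y(0) = -3, y'(0) = -1: the LHS transforms to (s^2 + s - 2)Y - (-3*s - 4).
The right side is L{exp(-3*t)} = 1/(s + 3).
So (s^2 + s - 2)Y = 1/(s + 3) + (-3*s - 4).
Divide through and combine into a single rational function.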